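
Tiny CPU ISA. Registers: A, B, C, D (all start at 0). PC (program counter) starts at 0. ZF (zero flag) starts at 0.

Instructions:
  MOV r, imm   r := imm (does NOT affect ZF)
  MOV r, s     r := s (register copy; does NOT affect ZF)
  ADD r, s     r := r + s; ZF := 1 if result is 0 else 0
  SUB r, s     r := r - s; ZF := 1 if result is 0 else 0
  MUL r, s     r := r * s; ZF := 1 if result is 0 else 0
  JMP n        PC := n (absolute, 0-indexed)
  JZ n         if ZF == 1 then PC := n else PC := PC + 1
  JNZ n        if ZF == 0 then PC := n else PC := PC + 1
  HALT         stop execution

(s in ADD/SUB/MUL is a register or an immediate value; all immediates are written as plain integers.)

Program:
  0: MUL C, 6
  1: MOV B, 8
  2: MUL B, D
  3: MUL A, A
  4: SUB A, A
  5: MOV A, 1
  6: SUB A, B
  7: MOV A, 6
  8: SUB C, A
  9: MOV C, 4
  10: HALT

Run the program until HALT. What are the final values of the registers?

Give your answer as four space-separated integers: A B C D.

Step 1: PC=0 exec 'MUL C, 6'. After: A=0 B=0 C=0 D=0 ZF=1 PC=1
Step 2: PC=1 exec 'MOV B, 8'. After: A=0 B=8 C=0 D=0 ZF=1 PC=2
Step 3: PC=2 exec 'MUL B, D'. After: A=0 B=0 C=0 D=0 ZF=1 PC=3
Step 4: PC=3 exec 'MUL A, A'. After: A=0 B=0 C=0 D=0 ZF=1 PC=4
Step 5: PC=4 exec 'SUB A, A'. After: A=0 B=0 C=0 D=0 ZF=1 PC=5
Step 6: PC=5 exec 'MOV A, 1'. After: A=1 B=0 C=0 D=0 ZF=1 PC=6
Step 7: PC=6 exec 'SUB A, B'. After: A=1 B=0 C=0 D=0 ZF=0 PC=7
Step 8: PC=7 exec 'MOV A, 6'. After: A=6 B=0 C=0 D=0 ZF=0 PC=8
Step 9: PC=8 exec 'SUB C, A'. After: A=6 B=0 C=-6 D=0 ZF=0 PC=9
Step 10: PC=9 exec 'MOV C, 4'. After: A=6 B=0 C=4 D=0 ZF=0 PC=10
Step 11: PC=10 exec 'HALT'. After: A=6 B=0 C=4 D=0 ZF=0 PC=10 HALTED

Answer: 6 0 4 0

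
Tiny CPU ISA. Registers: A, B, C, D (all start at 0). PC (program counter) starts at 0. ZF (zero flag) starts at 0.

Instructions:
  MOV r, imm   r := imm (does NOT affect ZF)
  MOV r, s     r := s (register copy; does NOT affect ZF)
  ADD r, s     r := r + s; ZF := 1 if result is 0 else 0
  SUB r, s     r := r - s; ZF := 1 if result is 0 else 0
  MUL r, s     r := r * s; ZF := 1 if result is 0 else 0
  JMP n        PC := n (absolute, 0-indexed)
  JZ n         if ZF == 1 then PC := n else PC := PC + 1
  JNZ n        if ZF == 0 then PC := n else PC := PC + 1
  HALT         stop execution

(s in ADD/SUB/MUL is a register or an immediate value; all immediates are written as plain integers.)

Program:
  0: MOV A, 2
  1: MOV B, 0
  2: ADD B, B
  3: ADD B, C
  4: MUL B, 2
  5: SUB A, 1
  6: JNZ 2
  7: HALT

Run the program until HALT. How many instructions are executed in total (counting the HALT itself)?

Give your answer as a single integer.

Answer: 13

Derivation:
Step 1: PC=0 exec 'MOV A, 2'. After: A=2 B=0 C=0 D=0 ZF=0 PC=1
Step 2: PC=1 exec 'MOV B, 0'. After: A=2 B=0 C=0 D=0 ZF=0 PC=2
Step 3: PC=2 exec 'ADD B, B'. After: A=2 B=0 C=0 D=0 ZF=1 PC=3
Step 4: PC=3 exec 'ADD B, C'. After: A=2 B=0 C=0 D=0 ZF=1 PC=4
Step 5: PC=4 exec 'MUL B, 2'. After: A=2 B=0 C=0 D=0 ZF=1 PC=5
Step 6: PC=5 exec 'SUB A, 1'. After: A=1 B=0 C=0 D=0 ZF=0 PC=6
Step 7: PC=6 exec 'JNZ 2'. After: A=1 B=0 C=0 D=0 ZF=0 PC=2
Step 8: PC=2 exec 'ADD B, B'. After: A=1 B=0 C=0 D=0 ZF=1 PC=3
Step 9: PC=3 exec 'ADD B, C'. After: A=1 B=0 C=0 D=0 ZF=1 PC=4
Step 10: PC=4 exec 'MUL B, 2'. After: A=1 B=0 C=0 D=0 ZF=1 PC=5
Step 11: PC=5 exec 'SUB A, 1'. After: A=0 B=0 C=0 D=0 ZF=1 PC=6
Step 12: PC=6 exec 'JNZ 2'. After: A=0 B=0 C=0 D=0 ZF=1 PC=7
Step 13: PC=7 exec 'HALT'. After: A=0 B=0 C=0 D=0 ZF=1 PC=7 HALTED
Total instructions executed: 13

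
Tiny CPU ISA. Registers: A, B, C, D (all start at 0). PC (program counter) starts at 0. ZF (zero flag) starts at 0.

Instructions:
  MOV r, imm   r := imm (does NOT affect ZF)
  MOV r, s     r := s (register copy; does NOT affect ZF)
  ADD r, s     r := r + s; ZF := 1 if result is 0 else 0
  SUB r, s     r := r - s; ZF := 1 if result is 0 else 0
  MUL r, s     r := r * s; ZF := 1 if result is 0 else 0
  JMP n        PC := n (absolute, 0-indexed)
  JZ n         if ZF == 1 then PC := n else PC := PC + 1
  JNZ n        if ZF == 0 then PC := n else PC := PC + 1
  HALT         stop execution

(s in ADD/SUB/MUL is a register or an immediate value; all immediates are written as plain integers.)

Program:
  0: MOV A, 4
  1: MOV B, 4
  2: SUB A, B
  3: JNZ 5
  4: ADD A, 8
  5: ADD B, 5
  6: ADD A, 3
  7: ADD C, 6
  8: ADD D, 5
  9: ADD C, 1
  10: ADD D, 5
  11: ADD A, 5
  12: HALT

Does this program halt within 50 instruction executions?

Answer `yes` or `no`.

Answer: yes

Derivation:
Step 1: PC=0 exec 'MOV A, 4'. After: A=4 B=0 C=0 D=0 ZF=0 PC=1
Step 2: PC=1 exec 'MOV B, 4'. After: A=4 B=4 C=0 D=0 ZF=0 PC=2
Step 3: PC=2 exec 'SUB A, B'. After: A=0 B=4 C=0 D=0 ZF=1 PC=3
Step 4: PC=3 exec 'JNZ 5'. After: A=0 B=4 C=0 D=0 ZF=1 PC=4
Step 5: PC=4 exec 'ADD A, 8'. After: A=8 B=4 C=0 D=0 ZF=0 PC=5
Step 6: PC=5 exec 'ADD B, 5'. After: A=8 B=9 C=0 D=0 ZF=0 PC=6
Step 7: PC=6 exec 'ADD A, 3'. After: A=11 B=9 C=0 D=0 ZF=0 PC=7
Step 8: PC=7 exec 'ADD C, 6'. After: A=11 B=9 C=6 D=0 ZF=0 PC=8
Step 9: PC=8 exec 'ADD D, 5'. After: A=11 B=9 C=6 D=5 ZF=0 PC=9
Step 10: PC=9 exec 'ADD C, 1'. After: A=11 B=9 C=7 D=5 ZF=0 PC=10
Step 11: PC=10 exec 'ADD D, 5'. After: A=11 B=9 C=7 D=10 ZF=0 PC=11
Step 12: PC=11 exec 'ADD A, 5'. After: A=16 B=9 C=7 D=10 ZF=0 PC=12
Step 13: PC=12 exec 'HALT'. After: A=16 B=9 C=7 D=10 ZF=0 PC=12 HALTED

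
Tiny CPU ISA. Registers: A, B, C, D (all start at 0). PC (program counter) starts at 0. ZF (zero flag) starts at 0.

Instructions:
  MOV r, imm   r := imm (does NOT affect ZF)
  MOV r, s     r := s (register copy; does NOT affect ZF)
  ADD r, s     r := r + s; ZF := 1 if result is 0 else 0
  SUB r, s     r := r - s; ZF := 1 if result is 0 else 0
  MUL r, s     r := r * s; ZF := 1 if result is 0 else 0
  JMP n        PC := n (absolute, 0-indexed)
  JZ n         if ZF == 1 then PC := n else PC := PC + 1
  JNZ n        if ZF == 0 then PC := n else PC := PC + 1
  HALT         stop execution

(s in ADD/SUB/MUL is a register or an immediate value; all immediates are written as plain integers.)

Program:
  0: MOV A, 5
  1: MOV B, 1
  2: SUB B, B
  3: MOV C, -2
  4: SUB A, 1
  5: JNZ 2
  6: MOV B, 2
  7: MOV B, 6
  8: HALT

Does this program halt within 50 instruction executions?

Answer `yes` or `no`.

Step 1: PC=0 exec 'MOV A, 5'. After: A=5 B=0 C=0 D=0 ZF=0 PC=1
Step 2: PC=1 exec 'MOV B, 1'. After: A=5 B=1 C=0 D=0 ZF=0 PC=2
Step 3: PC=2 exec 'SUB B, B'. After: A=5 B=0 C=0 D=0 ZF=1 PC=3
Step 4: PC=3 exec 'MOV C, -2'. After: A=5 B=0 C=-2 D=0 ZF=1 PC=4
Step 5: PC=4 exec 'SUB A, 1'. After: A=4 B=0 C=-2 D=0 ZF=0 PC=5
Step 6: PC=5 exec 'JNZ 2'. After: A=4 B=0 C=-2 D=0 ZF=0 PC=2
Step 7: PC=2 exec 'SUB B, B'. After: A=4 B=0 C=-2 D=0 ZF=1 PC=3
Step 8: PC=3 exec 'MOV C, -2'. After: A=4 B=0 C=-2 D=0 ZF=1 PC=4
Step 9: PC=4 exec 'SUB A, 1'. After: A=3 B=0 C=-2 D=0 ZF=0 PC=5
Step 10: PC=5 exec 'JNZ 2'. After: A=3 B=0 C=-2 D=0 ZF=0 PC=2
Step 11: PC=2 exec 'SUB B, B'. After: A=3 B=0 C=-2 D=0 ZF=1 PC=3
Step 12: PC=3 exec 'MOV C, -2'. After: A=3 B=0 C=-2 D=0 ZF=1 PC=4
Step 13: PC=4 exec 'SUB A, 1'. After: A=2 B=0 C=-2 D=0 ZF=0 PC=5
Step 14: PC=5 exec 'JNZ 2'. After: A=2 B=0 C=-2 D=0 ZF=0 PC=2
Step 15: PC=2 exec 'SUB B, B'. After: A=2 B=0 C=-2 D=0 ZF=1 PC=3
Step 16: PC=3 exec 'MOV C, -2'. After: A=2 B=0 C=-2 D=0 ZF=1 PC=4
Step 17: PC=4 exec 'SUB A, 1'. After: A=1 B=0 C=-2 D=0 ZF=0 PC=5
Step 18: PC=5 exec 'JNZ 2'. After: A=1 B=0 C=-2 D=0 ZF=0 PC=2
Step 19: PC=2 exec 'SUB B, B'. After: A=1 B=0 C=-2 D=0 ZF=1 PC=3
Step 20: PC=3 exec 'MOV C, -2'. After: A=1 B=0 C=-2 D=0 ZF=1 PC=4
Step 21: PC=4 exec 'SUB A, 1'. After: A=0 B=0 C=-2 D=0 ZF=1 PC=5
Step 22: PC=5 exec 'JNZ 2'. After: A=0 B=0 C=-2 D=0 ZF=1 PC=6
Step 23: PC=6 exec 'MOV B, 2'. After: A=0 B=2 C=-2 D=0 ZF=1 PC=7
Step 24: PC=7 exec 'MOV B, 6'. After: A=0 B=6 C=-2 D=0 ZF=1 PC=8
Step 25: PC=8 exec 'HALT'. After: A=0 B=6 C=-2 D=0 ZF=1 PC=8 HALTED

Answer: yes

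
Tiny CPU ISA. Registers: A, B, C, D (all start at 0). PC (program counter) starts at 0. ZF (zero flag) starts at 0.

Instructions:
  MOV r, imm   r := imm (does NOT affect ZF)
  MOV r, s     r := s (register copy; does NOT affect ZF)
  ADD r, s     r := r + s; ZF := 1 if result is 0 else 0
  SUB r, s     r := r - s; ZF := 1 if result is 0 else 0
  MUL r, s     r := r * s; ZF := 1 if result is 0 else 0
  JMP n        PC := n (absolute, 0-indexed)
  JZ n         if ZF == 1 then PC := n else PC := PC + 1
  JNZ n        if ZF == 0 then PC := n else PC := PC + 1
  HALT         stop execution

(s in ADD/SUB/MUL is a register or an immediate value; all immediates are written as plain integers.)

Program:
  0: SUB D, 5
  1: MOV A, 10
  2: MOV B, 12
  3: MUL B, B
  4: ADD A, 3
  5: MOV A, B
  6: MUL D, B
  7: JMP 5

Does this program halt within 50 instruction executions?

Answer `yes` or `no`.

Answer: no

Derivation:
Step 1: PC=0 exec 'SUB D, 5'. After: A=0 B=0 C=0 D=-5 ZF=0 PC=1
Step 2: PC=1 exec 'MOV A, 10'. After: A=10 B=0 C=0 D=-5 ZF=0 PC=2
Step 3: PC=2 exec 'MOV B, 12'. After: A=10 B=12 C=0 D=-5 ZF=0 PC=3
Step 4: PC=3 exec 'MUL B, B'. After: A=10 B=144 C=0 D=-5 ZF=0 PC=4
Step 5: PC=4 exec 'ADD A, 3'. After: A=13 B=144 C=0 D=-5 ZF=0 PC=5
Step 6: PC=5 exec 'MOV A, B'. After: A=144 B=144 C=0 D=-5 ZF=0 PC=6
Step 7: PC=6 exec 'MUL D, B'. After: A=144 B=144 C=0 D=-720 ZF=0 PC=7
Step 8: PC=7 exec 'JMP 5'. After: A=144 B=144 C=0 D=-720 ZF=0 PC=5
Step 9: PC=5 exec 'MOV A, B'. After: A=144 B=144 C=0 D=-720 ZF=0 PC=6
Step 10: PC=6 exec 'MUL D, B'. After: A=144 B=144 C=0 D=-103680 ZF=0 PC=7
Step 11: PC=7 exec 'JMP 5'. After: A=144 B=144 C=0 D=-103680 ZF=0 PC=5
Step 12: PC=5 exec 'MOV A, B'. After: A=144 B=144 C=0 D=-103680 ZF=0 PC=6
Step 13: PC=6 exec 'MUL D, B'. After: A=144 B=144 C=0 D=-14929920 ZF=0 PC=7
Step 14: PC=7 exec 'JMP 5'. After: A=144 B=144 C=0 D=-14929920 ZF=0 PC=5
Step 15: PC=5 exec 'MOV A, B'. After: A=144 B=144 C=0 D=-14929920 ZF=0 PC=6
After 50 steps: not halted. PC revisits the same instructions with no path to HALT; will never halt.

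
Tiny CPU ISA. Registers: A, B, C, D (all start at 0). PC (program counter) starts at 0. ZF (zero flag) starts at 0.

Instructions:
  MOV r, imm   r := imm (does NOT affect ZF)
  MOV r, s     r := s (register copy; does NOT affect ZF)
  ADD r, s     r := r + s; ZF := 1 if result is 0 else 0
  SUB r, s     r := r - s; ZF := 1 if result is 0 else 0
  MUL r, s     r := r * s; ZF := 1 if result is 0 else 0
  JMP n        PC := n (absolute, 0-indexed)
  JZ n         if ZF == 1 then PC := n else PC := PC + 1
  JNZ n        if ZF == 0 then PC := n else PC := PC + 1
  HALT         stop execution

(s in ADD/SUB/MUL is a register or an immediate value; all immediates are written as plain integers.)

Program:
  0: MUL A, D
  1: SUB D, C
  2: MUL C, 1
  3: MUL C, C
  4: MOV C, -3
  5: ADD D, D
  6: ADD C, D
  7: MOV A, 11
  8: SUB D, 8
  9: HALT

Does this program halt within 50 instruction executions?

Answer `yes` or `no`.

Step 1: PC=0 exec 'MUL A, D'. After: A=0 B=0 C=0 D=0 ZF=1 PC=1
Step 2: PC=1 exec 'SUB D, C'. After: A=0 B=0 C=0 D=0 ZF=1 PC=2
Step 3: PC=2 exec 'MUL C, 1'. After: A=0 B=0 C=0 D=0 ZF=1 PC=3
Step 4: PC=3 exec 'MUL C, C'. After: A=0 B=0 C=0 D=0 ZF=1 PC=4
Step 5: PC=4 exec 'MOV C, -3'. After: A=0 B=0 C=-3 D=0 ZF=1 PC=5
Step 6: PC=5 exec 'ADD D, D'. After: A=0 B=0 C=-3 D=0 ZF=1 PC=6
Step 7: PC=6 exec 'ADD C, D'. After: A=0 B=0 C=-3 D=0 ZF=0 PC=7
Step 8: PC=7 exec 'MOV A, 11'. After: A=11 B=0 C=-3 D=0 ZF=0 PC=8
Step 9: PC=8 exec 'SUB D, 8'. After: A=11 B=0 C=-3 D=-8 ZF=0 PC=9
Step 10: PC=9 exec 'HALT'. After: A=11 B=0 C=-3 D=-8 ZF=0 PC=9 HALTED

Answer: yes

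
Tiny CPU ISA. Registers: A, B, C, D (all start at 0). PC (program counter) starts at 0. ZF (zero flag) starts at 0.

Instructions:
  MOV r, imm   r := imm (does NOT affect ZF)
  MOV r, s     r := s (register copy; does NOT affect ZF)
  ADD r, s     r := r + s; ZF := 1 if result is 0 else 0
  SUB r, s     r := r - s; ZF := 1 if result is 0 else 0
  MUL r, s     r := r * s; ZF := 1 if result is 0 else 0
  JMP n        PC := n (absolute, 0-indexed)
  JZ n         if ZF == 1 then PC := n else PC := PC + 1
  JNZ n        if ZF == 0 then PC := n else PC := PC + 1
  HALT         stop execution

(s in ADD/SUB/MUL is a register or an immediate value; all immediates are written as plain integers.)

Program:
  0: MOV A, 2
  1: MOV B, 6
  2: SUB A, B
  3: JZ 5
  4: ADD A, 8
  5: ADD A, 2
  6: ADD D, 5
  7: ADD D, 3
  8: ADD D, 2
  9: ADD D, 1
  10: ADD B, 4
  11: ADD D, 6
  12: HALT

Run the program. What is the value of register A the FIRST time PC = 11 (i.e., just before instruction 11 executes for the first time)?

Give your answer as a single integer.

Step 1: PC=0 exec 'MOV A, 2'. After: A=2 B=0 C=0 D=0 ZF=0 PC=1
Step 2: PC=1 exec 'MOV B, 6'. After: A=2 B=6 C=0 D=0 ZF=0 PC=2
Step 3: PC=2 exec 'SUB A, B'. After: A=-4 B=6 C=0 D=0 ZF=0 PC=3
Step 4: PC=3 exec 'JZ 5'. After: A=-4 B=6 C=0 D=0 ZF=0 PC=4
Step 5: PC=4 exec 'ADD A, 8'. After: A=4 B=6 C=0 D=0 ZF=0 PC=5
Step 6: PC=5 exec 'ADD A, 2'. After: A=6 B=6 C=0 D=0 ZF=0 PC=6
Step 7: PC=6 exec 'ADD D, 5'. After: A=6 B=6 C=0 D=5 ZF=0 PC=7
Step 8: PC=7 exec 'ADD D, 3'. After: A=6 B=6 C=0 D=8 ZF=0 PC=8
Step 9: PC=8 exec 'ADD D, 2'. After: A=6 B=6 C=0 D=10 ZF=0 PC=9
Step 10: PC=9 exec 'ADD D, 1'. After: A=6 B=6 C=0 D=11 ZF=0 PC=10
Step 11: PC=10 exec 'ADD B, 4'. After: A=6 B=10 C=0 D=11 ZF=0 PC=11
First time PC=11: A=6

6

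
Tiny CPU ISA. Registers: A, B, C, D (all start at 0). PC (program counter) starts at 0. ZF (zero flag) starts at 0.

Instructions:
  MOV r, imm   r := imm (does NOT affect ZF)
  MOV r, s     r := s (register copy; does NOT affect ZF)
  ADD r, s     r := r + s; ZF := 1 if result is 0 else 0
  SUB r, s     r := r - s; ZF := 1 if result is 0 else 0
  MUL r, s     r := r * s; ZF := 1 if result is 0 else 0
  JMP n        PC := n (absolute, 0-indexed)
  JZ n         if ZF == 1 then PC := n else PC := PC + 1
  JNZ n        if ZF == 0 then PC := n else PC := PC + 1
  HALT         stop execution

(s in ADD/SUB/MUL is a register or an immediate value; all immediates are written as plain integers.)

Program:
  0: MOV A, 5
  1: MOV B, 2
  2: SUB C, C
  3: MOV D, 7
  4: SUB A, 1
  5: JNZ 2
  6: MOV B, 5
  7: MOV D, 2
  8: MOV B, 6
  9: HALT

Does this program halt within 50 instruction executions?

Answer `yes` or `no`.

Answer: yes

Derivation:
Step 1: PC=0 exec 'MOV A, 5'. After: A=5 B=0 C=0 D=0 ZF=0 PC=1
Step 2: PC=1 exec 'MOV B, 2'. After: A=5 B=2 C=0 D=0 ZF=0 PC=2
Step 3: PC=2 exec 'SUB C, C'. After: A=5 B=2 C=0 D=0 ZF=1 PC=3
Step 4: PC=3 exec 'MOV D, 7'. After: A=5 B=2 C=0 D=7 ZF=1 PC=4
Step 5: PC=4 exec 'SUB A, 1'. After: A=4 B=2 C=0 D=7 ZF=0 PC=5
Step 6: PC=5 exec 'JNZ 2'. After: A=4 B=2 C=0 D=7 ZF=0 PC=2
Step 7: PC=2 exec 'SUB C, C'. After: A=4 B=2 C=0 D=7 ZF=1 PC=3
Step 8: PC=3 exec 'MOV D, 7'. After: A=4 B=2 C=0 D=7 ZF=1 PC=4
Step 9: PC=4 exec 'SUB A, 1'. After: A=3 B=2 C=0 D=7 ZF=0 PC=5
Step 10: PC=5 exec 'JNZ 2'. After: A=3 B=2 C=0 D=7 ZF=0 PC=2
Step 11: PC=2 exec 'SUB C, C'. After: A=3 B=2 C=0 D=7 ZF=1 PC=3
Step 12: PC=3 exec 'MOV D, 7'. After: A=3 B=2 C=0 D=7 ZF=1 PC=4
Step 13: PC=4 exec 'SUB A, 1'. After: A=2 B=2 C=0 D=7 ZF=0 PC=5
Step 14: PC=5 exec 'JNZ 2'. After: A=2 B=2 C=0 D=7 ZF=0 PC=2
Step 15: PC=2 exec 'SUB C, C'. After: A=2 B=2 C=0 D=7 ZF=1 PC=3
Step 16: PC=3 exec 'MOV D, 7'. After: A=2 B=2 C=0 D=7 ZF=1 PC=4
Step 17: PC=4 exec 'SUB A, 1'. After: A=1 B=2 C=0 D=7 ZF=0 PC=5
Step 18: PC=5 exec 'JNZ 2'. After: A=1 B=2 C=0 D=7 ZF=0 PC=2
Step 19: PC=2 exec 'SUB C, C'. After: A=1 B=2 C=0 D=7 ZF=1 PC=3
Step 20: PC=3 exec 'MOV D, 7'. After: A=1 B=2 C=0 D=7 ZF=1 PC=4
Step 21: PC=4 exec 'SUB A, 1'. After: A=0 B=2 C=0 D=7 ZF=1 PC=5
Step 22: PC=5 exec 'JNZ 2'. After: A=0 B=2 C=0 D=7 ZF=1 PC=6
Step 23: PC=6 exec 'MOV B, 5'. After: A=0 B=5 C=0 D=7 ZF=1 PC=7
Step 24: PC=7 exec 'MOV D, 2'. After: A=0 B=5 C=0 D=2 ZF=1 PC=8
Step 25: PC=8 exec 'MOV B, 6'. After: A=0 B=6 C=0 D=2 ZF=1 PC=9
Step 26: PC=9 exec 'HALT'. After: A=0 B=6 C=0 D=2 ZF=1 PC=9 HALTED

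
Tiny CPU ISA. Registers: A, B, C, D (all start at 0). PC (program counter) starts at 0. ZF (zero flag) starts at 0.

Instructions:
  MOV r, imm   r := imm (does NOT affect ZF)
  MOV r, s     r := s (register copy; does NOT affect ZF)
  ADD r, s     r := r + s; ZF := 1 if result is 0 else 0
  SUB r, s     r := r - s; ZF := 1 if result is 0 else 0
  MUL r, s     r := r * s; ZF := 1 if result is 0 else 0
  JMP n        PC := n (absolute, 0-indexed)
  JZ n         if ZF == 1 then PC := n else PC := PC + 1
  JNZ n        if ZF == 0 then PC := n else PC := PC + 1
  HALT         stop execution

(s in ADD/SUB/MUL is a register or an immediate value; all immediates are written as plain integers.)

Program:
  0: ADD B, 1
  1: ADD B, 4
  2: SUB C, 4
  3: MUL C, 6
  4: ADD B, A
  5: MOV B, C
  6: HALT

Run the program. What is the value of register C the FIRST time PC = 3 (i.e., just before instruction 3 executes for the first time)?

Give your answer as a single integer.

Step 1: PC=0 exec 'ADD B, 1'. After: A=0 B=1 C=0 D=0 ZF=0 PC=1
Step 2: PC=1 exec 'ADD B, 4'. After: A=0 B=5 C=0 D=0 ZF=0 PC=2
Step 3: PC=2 exec 'SUB C, 4'. After: A=0 B=5 C=-4 D=0 ZF=0 PC=3
First time PC=3: C=-4

-4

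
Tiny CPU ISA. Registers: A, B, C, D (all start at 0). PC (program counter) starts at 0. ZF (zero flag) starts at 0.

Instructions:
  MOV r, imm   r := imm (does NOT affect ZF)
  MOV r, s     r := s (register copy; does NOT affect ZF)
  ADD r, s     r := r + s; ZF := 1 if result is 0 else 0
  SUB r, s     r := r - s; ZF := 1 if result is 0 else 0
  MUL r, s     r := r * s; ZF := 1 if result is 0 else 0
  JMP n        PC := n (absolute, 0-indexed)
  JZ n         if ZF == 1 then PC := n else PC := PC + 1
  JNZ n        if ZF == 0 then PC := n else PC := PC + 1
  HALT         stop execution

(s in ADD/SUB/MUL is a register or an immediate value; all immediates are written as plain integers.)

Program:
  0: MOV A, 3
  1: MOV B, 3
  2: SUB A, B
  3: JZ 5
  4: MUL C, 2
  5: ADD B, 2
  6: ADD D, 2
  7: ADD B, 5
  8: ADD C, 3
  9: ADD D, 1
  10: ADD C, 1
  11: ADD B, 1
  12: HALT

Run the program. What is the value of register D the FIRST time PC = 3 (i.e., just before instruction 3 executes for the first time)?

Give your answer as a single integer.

Step 1: PC=0 exec 'MOV A, 3'. After: A=3 B=0 C=0 D=0 ZF=0 PC=1
Step 2: PC=1 exec 'MOV B, 3'. After: A=3 B=3 C=0 D=0 ZF=0 PC=2
Step 3: PC=2 exec 'SUB A, B'. After: A=0 B=3 C=0 D=0 ZF=1 PC=3
First time PC=3: D=0

0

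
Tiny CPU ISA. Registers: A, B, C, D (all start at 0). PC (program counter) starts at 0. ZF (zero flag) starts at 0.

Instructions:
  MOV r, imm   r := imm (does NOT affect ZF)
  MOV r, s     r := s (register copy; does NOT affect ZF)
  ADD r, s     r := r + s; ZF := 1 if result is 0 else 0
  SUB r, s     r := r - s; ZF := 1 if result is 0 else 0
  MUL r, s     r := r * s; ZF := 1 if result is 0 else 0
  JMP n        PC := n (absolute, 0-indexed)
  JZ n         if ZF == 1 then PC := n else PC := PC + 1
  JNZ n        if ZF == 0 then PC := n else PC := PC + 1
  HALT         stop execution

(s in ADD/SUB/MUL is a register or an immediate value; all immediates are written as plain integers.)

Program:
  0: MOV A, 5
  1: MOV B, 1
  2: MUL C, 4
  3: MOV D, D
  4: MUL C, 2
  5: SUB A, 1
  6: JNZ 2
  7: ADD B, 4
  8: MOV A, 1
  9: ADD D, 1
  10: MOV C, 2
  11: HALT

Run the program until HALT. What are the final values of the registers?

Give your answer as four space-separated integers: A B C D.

Answer: 1 5 2 1

Derivation:
Step 1: PC=0 exec 'MOV A, 5'. After: A=5 B=0 C=0 D=0 ZF=0 PC=1
Step 2: PC=1 exec 'MOV B, 1'. After: A=5 B=1 C=0 D=0 ZF=0 PC=2
Step 3: PC=2 exec 'MUL C, 4'. After: A=5 B=1 C=0 D=0 ZF=1 PC=3
Step 4: PC=3 exec 'MOV D, D'. After: A=5 B=1 C=0 D=0 ZF=1 PC=4
Step 5: PC=4 exec 'MUL C, 2'. After: A=5 B=1 C=0 D=0 ZF=1 PC=5
Step 6: PC=5 exec 'SUB A, 1'. After: A=4 B=1 C=0 D=0 ZF=0 PC=6
Step 7: PC=6 exec 'JNZ 2'. After: A=4 B=1 C=0 D=0 ZF=0 PC=2
Step 8: PC=2 exec 'MUL C, 4'. After: A=4 B=1 C=0 D=0 ZF=1 PC=3
Step 9: PC=3 exec 'MOV D, D'. After: A=4 B=1 C=0 D=0 ZF=1 PC=4
Step 10: PC=4 exec 'MUL C, 2'. After: A=4 B=1 C=0 D=0 ZF=1 PC=5
Step 11: PC=5 exec 'SUB A, 1'. After: A=3 B=1 C=0 D=0 ZF=0 PC=6
Step 12: PC=6 exec 'JNZ 2'. After: A=3 B=1 C=0 D=0 ZF=0 PC=2
Step 13: PC=2 exec 'MUL C, 4'. After: A=3 B=1 C=0 D=0 ZF=1 PC=3
Step 14: PC=3 exec 'MOV D, D'. After: A=3 B=1 C=0 D=0 ZF=1 PC=4
Step 15: PC=4 exec 'MUL C, 2'. After: A=3 B=1 C=0 D=0 ZF=1 PC=5
Step 16: PC=5 exec 'SUB A, 1'. After: A=2 B=1 C=0 D=0 ZF=0 PC=6
Step 17: PC=6 exec 'JNZ 2'. After: A=2 B=1 C=0 D=0 ZF=0 PC=2
Step 18: PC=2 exec 'MUL C, 4'. After: A=2 B=1 C=0 D=0 ZF=1 PC=3
Step 19: PC=3 exec 'MOV D, D'. After: A=2 B=1 C=0 D=0 ZF=1 PC=4
Step 20: PC=4 exec 'MUL C, 2'. After: A=2 B=1 C=0 D=0 ZF=1 PC=5
Step 21: PC=5 exec 'SUB A, 1'. After: A=1 B=1 C=0 D=0 ZF=0 PC=6
Step 22: PC=6 exec 'JNZ 2'. After: A=1 B=1 C=0 D=0 ZF=0 PC=2
Step 23: PC=2 exec 'MUL C, 4'. After: A=1 B=1 C=0 D=0 ZF=1 PC=3
Step 24: PC=3 exec 'MOV D, D'. After: A=1 B=1 C=0 D=0 ZF=1 PC=4
Step 25: PC=4 exec 'MUL C, 2'. After: A=1 B=1 C=0 D=0 ZF=1 PC=5
Step 26: PC=5 exec 'SUB A, 1'. After: A=0 B=1 C=0 D=0 ZF=1 PC=6
Step 27: PC=6 exec 'JNZ 2'. After: A=0 B=1 C=0 D=0 ZF=1 PC=7
Step 28: PC=7 exec 'ADD B, 4'. After: A=0 B=5 C=0 D=0 ZF=0 PC=8
Step 29: PC=8 exec 'MOV A, 1'. After: A=1 B=5 C=0 D=0 ZF=0 PC=9
Step 30: PC=9 exec 'ADD D, 1'. After: A=1 B=5 C=0 D=1 ZF=0 PC=10
Step 31: PC=10 exec 'MOV C, 2'. After: A=1 B=5 C=2 D=1 ZF=0 PC=11
Step 32: PC=11 exec 'HALT'. After: A=1 B=5 C=2 D=1 ZF=0 PC=11 HALTED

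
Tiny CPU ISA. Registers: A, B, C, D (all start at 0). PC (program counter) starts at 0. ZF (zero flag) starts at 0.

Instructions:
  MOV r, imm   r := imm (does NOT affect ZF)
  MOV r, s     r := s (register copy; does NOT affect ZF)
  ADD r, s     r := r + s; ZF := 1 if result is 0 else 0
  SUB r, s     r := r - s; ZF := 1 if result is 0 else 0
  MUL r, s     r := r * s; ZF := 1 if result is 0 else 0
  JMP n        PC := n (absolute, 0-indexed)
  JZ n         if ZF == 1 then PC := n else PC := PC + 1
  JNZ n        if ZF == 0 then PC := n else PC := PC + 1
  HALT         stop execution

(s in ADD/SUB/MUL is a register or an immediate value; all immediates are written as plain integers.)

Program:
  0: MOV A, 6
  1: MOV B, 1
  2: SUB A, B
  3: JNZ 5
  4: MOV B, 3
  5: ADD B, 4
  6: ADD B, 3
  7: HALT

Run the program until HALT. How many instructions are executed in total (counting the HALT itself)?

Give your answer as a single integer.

Answer: 7

Derivation:
Step 1: PC=0 exec 'MOV A, 6'. After: A=6 B=0 C=0 D=0 ZF=0 PC=1
Step 2: PC=1 exec 'MOV B, 1'. After: A=6 B=1 C=0 D=0 ZF=0 PC=2
Step 3: PC=2 exec 'SUB A, B'. After: A=5 B=1 C=0 D=0 ZF=0 PC=3
Step 4: PC=3 exec 'JNZ 5'. After: A=5 B=1 C=0 D=0 ZF=0 PC=5
Step 5: PC=5 exec 'ADD B, 4'. After: A=5 B=5 C=0 D=0 ZF=0 PC=6
Step 6: PC=6 exec 'ADD B, 3'. After: A=5 B=8 C=0 D=0 ZF=0 PC=7
Step 7: PC=7 exec 'HALT'. After: A=5 B=8 C=0 D=0 ZF=0 PC=7 HALTED
Total instructions executed: 7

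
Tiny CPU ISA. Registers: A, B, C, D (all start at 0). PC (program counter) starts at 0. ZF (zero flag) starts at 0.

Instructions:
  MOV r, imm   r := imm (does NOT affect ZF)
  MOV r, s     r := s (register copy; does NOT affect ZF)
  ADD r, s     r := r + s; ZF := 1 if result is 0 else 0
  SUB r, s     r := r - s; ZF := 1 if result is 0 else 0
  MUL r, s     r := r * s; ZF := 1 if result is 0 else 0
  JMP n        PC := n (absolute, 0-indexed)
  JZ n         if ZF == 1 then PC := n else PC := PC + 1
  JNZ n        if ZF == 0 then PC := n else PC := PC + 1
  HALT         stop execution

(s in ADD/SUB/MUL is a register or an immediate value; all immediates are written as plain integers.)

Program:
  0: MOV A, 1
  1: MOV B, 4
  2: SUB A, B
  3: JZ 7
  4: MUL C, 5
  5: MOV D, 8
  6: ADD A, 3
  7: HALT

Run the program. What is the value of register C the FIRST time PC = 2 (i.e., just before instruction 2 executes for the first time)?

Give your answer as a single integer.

Step 1: PC=0 exec 'MOV A, 1'. After: A=1 B=0 C=0 D=0 ZF=0 PC=1
Step 2: PC=1 exec 'MOV B, 4'. After: A=1 B=4 C=0 D=0 ZF=0 PC=2
First time PC=2: C=0

0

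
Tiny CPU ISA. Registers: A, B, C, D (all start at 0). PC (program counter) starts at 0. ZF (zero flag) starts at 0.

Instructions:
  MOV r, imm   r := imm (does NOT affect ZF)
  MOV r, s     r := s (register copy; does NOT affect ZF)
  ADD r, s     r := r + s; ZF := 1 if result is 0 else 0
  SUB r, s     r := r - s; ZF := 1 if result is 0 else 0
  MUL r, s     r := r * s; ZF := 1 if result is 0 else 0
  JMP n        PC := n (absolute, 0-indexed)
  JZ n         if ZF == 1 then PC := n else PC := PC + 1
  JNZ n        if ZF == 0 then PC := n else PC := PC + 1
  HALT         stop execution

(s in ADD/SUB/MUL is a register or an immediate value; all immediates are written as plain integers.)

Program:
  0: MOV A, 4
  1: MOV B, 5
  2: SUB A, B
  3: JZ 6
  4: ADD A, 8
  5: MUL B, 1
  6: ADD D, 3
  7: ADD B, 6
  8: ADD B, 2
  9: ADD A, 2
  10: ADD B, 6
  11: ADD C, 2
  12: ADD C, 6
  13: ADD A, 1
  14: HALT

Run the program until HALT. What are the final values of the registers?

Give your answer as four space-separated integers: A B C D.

Answer: 10 19 8 3

Derivation:
Step 1: PC=0 exec 'MOV A, 4'. After: A=4 B=0 C=0 D=0 ZF=0 PC=1
Step 2: PC=1 exec 'MOV B, 5'. After: A=4 B=5 C=0 D=0 ZF=0 PC=2
Step 3: PC=2 exec 'SUB A, B'. After: A=-1 B=5 C=0 D=0 ZF=0 PC=3
Step 4: PC=3 exec 'JZ 6'. After: A=-1 B=5 C=0 D=0 ZF=0 PC=4
Step 5: PC=4 exec 'ADD A, 8'. After: A=7 B=5 C=0 D=0 ZF=0 PC=5
Step 6: PC=5 exec 'MUL B, 1'. After: A=7 B=5 C=0 D=0 ZF=0 PC=6
Step 7: PC=6 exec 'ADD D, 3'. After: A=7 B=5 C=0 D=3 ZF=0 PC=7
Step 8: PC=7 exec 'ADD B, 6'. After: A=7 B=11 C=0 D=3 ZF=0 PC=8
Step 9: PC=8 exec 'ADD B, 2'. After: A=7 B=13 C=0 D=3 ZF=0 PC=9
Step 10: PC=9 exec 'ADD A, 2'. After: A=9 B=13 C=0 D=3 ZF=0 PC=10
Step 11: PC=10 exec 'ADD B, 6'. After: A=9 B=19 C=0 D=3 ZF=0 PC=11
Step 12: PC=11 exec 'ADD C, 2'. After: A=9 B=19 C=2 D=3 ZF=0 PC=12
Step 13: PC=12 exec 'ADD C, 6'. After: A=9 B=19 C=8 D=3 ZF=0 PC=13
Step 14: PC=13 exec 'ADD A, 1'. After: A=10 B=19 C=8 D=3 ZF=0 PC=14
Step 15: PC=14 exec 'HALT'. After: A=10 B=19 C=8 D=3 ZF=0 PC=14 HALTED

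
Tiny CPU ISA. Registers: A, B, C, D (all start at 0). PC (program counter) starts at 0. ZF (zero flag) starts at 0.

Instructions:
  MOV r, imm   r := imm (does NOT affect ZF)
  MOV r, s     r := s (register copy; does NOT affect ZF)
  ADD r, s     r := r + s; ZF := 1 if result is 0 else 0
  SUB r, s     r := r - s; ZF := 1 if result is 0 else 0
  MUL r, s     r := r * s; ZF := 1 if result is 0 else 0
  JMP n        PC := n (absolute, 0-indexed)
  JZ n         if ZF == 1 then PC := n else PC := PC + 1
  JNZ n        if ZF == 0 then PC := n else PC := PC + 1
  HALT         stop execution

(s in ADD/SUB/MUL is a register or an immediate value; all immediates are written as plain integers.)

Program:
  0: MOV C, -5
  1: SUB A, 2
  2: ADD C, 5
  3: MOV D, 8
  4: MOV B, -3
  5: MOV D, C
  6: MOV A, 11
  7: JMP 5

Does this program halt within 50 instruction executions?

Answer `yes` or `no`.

Step 1: PC=0 exec 'MOV C, -5'. After: A=0 B=0 C=-5 D=0 ZF=0 PC=1
Step 2: PC=1 exec 'SUB A, 2'. After: A=-2 B=0 C=-5 D=0 ZF=0 PC=2
Step 3: PC=2 exec 'ADD C, 5'. After: A=-2 B=0 C=0 D=0 ZF=1 PC=3
Step 4: PC=3 exec 'MOV D, 8'. After: A=-2 B=0 C=0 D=8 ZF=1 PC=4
Step 5: PC=4 exec 'MOV B, -3'. After: A=-2 B=-3 C=0 D=8 ZF=1 PC=5
Step 6: PC=5 exec 'MOV D, C'. After: A=-2 B=-3 C=0 D=0 ZF=1 PC=6
Step 7: PC=6 exec 'MOV A, 11'. After: A=11 B=-3 C=0 D=0 ZF=1 PC=7
Step 8: PC=7 exec 'JMP 5'. After: A=11 B=-3 C=0 D=0 ZF=1 PC=5
Step 9: PC=5 exec 'MOV D, C'. After: A=11 B=-3 C=0 D=0 ZF=1 PC=6
Step 10: PC=6 exec 'MOV A, 11'. After: A=11 B=-3 C=0 D=0 ZF=1 PC=7
State after step 10 equals state after step 7: the program is in a cycle of length 3 and will never halt.

Answer: no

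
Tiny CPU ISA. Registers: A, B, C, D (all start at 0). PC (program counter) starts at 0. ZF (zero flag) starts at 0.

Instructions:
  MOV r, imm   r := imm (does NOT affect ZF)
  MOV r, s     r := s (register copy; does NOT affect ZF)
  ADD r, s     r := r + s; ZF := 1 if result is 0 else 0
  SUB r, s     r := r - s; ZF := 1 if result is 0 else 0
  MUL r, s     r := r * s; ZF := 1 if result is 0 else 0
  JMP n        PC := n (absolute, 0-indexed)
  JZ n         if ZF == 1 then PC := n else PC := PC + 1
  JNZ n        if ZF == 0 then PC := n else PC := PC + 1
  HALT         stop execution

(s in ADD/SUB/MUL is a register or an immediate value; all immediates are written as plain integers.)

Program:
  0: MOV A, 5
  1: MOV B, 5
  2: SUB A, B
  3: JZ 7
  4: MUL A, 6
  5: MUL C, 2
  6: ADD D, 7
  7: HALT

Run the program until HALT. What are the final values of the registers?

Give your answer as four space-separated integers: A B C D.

Answer: 0 5 0 0

Derivation:
Step 1: PC=0 exec 'MOV A, 5'. After: A=5 B=0 C=0 D=0 ZF=0 PC=1
Step 2: PC=1 exec 'MOV B, 5'. After: A=5 B=5 C=0 D=0 ZF=0 PC=2
Step 3: PC=2 exec 'SUB A, B'. After: A=0 B=5 C=0 D=0 ZF=1 PC=3
Step 4: PC=3 exec 'JZ 7'. After: A=0 B=5 C=0 D=0 ZF=1 PC=7
Step 5: PC=7 exec 'HALT'. After: A=0 B=5 C=0 D=0 ZF=1 PC=7 HALTED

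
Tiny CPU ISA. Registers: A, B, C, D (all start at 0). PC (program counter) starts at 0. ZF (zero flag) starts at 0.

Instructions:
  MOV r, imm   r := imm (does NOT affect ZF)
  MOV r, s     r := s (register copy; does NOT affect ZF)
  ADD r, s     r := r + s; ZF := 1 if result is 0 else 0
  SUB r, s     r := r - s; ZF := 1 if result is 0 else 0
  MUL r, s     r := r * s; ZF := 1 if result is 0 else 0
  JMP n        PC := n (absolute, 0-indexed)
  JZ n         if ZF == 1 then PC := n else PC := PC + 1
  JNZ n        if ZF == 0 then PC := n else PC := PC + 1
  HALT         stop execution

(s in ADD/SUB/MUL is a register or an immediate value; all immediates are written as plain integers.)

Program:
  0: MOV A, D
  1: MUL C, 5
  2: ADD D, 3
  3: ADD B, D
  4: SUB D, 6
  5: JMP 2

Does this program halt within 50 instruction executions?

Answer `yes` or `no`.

Step 1: PC=0 exec 'MOV A, D'. After: A=0 B=0 C=0 D=0 ZF=0 PC=1
Step 2: PC=1 exec 'MUL C, 5'. After: A=0 B=0 C=0 D=0 ZF=1 PC=2
Step 3: PC=2 exec 'ADD D, 3'. After: A=0 B=0 C=0 D=3 ZF=0 PC=3
Step 4: PC=3 exec 'ADD B, D'. After: A=0 B=3 C=0 D=3 ZF=0 PC=4
Step 5: PC=4 exec 'SUB D, 6'. After: A=0 B=3 C=0 D=-3 ZF=0 PC=5
Step 6: PC=5 exec 'JMP 2'. After: A=0 B=3 C=0 D=-3 ZF=0 PC=2
Step 7: PC=2 exec 'ADD D, 3'. After: A=0 B=3 C=0 D=0 ZF=1 PC=3
Step 8: PC=3 exec 'ADD B, D'. After: A=0 B=3 C=0 D=0 ZF=0 PC=4
Step 9: PC=4 exec 'SUB D, 6'. After: A=0 B=3 C=0 D=-6 ZF=0 PC=5
Step 10: PC=5 exec 'JMP 2'. After: A=0 B=3 C=0 D=-6 ZF=0 PC=2
Step 11: PC=2 exec 'ADD D, 3'. After: A=0 B=3 C=0 D=-3 ZF=0 PC=3
Step 12: PC=3 exec 'ADD B, D'. After: A=0 B=0 C=0 D=-3 ZF=1 PC=4
Step 13: PC=4 exec 'SUB D, 6'. After: A=0 B=0 C=0 D=-9 ZF=0 PC=5
Step 14: PC=5 exec 'JMP 2'. After: A=0 B=0 C=0 D=-9 ZF=0 PC=2
Step 15: PC=2 exec 'ADD D, 3'. After: A=0 B=0 C=0 D=-6 ZF=0 PC=3
After 50 steps: not halted. PC revisits the same instructions with no path to HALT; will never halt.

Answer: no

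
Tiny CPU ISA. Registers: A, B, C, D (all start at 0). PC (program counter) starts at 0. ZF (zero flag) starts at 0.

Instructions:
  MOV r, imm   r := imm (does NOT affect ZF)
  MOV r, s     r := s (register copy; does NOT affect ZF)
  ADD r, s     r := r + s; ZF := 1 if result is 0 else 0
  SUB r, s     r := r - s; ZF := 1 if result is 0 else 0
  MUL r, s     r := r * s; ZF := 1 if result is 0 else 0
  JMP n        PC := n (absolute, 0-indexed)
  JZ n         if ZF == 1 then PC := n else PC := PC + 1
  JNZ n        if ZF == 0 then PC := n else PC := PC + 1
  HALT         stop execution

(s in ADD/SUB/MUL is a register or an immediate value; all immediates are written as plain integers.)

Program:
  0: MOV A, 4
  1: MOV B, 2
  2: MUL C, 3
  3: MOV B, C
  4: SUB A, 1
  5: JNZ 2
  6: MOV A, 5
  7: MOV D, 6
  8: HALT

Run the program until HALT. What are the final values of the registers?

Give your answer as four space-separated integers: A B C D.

Answer: 5 0 0 6

Derivation:
Step 1: PC=0 exec 'MOV A, 4'. After: A=4 B=0 C=0 D=0 ZF=0 PC=1
Step 2: PC=1 exec 'MOV B, 2'. After: A=4 B=2 C=0 D=0 ZF=0 PC=2
Step 3: PC=2 exec 'MUL C, 3'. After: A=4 B=2 C=0 D=0 ZF=1 PC=3
Step 4: PC=3 exec 'MOV B, C'. After: A=4 B=0 C=0 D=0 ZF=1 PC=4
Step 5: PC=4 exec 'SUB A, 1'. After: A=3 B=0 C=0 D=0 ZF=0 PC=5
Step 6: PC=5 exec 'JNZ 2'. After: A=3 B=0 C=0 D=0 ZF=0 PC=2
Step 7: PC=2 exec 'MUL C, 3'. After: A=3 B=0 C=0 D=0 ZF=1 PC=3
Step 8: PC=3 exec 'MOV B, C'. After: A=3 B=0 C=0 D=0 ZF=1 PC=4
Step 9: PC=4 exec 'SUB A, 1'. After: A=2 B=0 C=0 D=0 ZF=0 PC=5
Step 10: PC=5 exec 'JNZ 2'. After: A=2 B=0 C=0 D=0 ZF=0 PC=2
Step 11: PC=2 exec 'MUL C, 3'. After: A=2 B=0 C=0 D=0 ZF=1 PC=3
Step 12: PC=3 exec 'MOV B, C'. After: A=2 B=0 C=0 D=0 ZF=1 PC=4
Step 13: PC=4 exec 'SUB A, 1'. After: A=1 B=0 C=0 D=0 ZF=0 PC=5
Step 14: PC=5 exec 'JNZ 2'. After: A=1 B=0 C=0 D=0 ZF=0 PC=2
Step 15: PC=2 exec 'MUL C, 3'. After: A=1 B=0 C=0 D=0 ZF=1 PC=3
Step 16: PC=3 exec 'MOV B, C'. After: A=1 B=0 C=0 D=0 ZF=1 PC=4
Step 17: PC=4 exec 'SUB A, 1'. After: A=0 B=0 C=0 D=0 ZF=1 PC=5
Step 18: PC=5 exec 'JNZ 2'. After: A=0 B=0 C=0 D=0 ZF=1 PC=6
Step 19: PC=6 exec 'MOV A, 5'. After: A=5 B=0 C=0 D=0 ZF=1 PC=7
Step 20: PC=7 exec 'MOV D, 6'. After: A=5 B=0 C=0 D=6 ZF=1 PC=8
Step 21: PC=8 exec 'HALT'. After: A=5 B=0 C=0 D=6 ZF=1 PC=8 HALTED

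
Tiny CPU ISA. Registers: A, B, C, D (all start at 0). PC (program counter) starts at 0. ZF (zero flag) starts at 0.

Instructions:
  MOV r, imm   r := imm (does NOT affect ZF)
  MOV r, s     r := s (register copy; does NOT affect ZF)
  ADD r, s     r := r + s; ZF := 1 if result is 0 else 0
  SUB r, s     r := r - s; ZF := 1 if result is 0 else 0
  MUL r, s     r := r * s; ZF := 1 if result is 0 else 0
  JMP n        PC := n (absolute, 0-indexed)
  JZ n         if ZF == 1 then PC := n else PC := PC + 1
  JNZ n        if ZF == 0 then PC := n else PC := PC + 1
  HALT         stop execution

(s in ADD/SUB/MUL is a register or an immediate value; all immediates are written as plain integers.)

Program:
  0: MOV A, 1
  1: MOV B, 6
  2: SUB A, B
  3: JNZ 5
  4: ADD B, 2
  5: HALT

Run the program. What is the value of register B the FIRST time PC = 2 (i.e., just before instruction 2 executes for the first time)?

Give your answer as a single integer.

Step 1: PC=0 exec 'MOV A, 1'. After: A=1 B=0 C=0 D=0 ZF=0 PC=1
Step 2: PC=1 exec 'MOV B, 6'. After: A=1 B=6 C=0 D=0 ZF=0 PC=2
First time PC=2: B=6

6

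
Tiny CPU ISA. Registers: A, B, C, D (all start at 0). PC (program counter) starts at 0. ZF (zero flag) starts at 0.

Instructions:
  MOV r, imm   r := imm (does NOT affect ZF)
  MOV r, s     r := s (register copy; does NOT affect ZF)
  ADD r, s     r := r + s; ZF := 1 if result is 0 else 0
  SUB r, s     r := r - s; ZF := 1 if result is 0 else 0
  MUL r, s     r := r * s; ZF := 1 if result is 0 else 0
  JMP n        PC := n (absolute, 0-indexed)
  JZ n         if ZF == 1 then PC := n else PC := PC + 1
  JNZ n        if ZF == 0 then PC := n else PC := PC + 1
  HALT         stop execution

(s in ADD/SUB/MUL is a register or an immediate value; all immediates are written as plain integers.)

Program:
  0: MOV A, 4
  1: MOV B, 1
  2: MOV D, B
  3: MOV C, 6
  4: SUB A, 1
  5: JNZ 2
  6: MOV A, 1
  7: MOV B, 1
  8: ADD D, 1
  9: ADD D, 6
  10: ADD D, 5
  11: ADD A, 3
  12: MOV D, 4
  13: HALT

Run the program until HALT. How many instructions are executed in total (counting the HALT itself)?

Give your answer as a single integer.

Step 1: PC=0 exec 'MOV A, 4'. After: A=4 B=0 C=0 D=0 ZF=0 PC=1
Step 2: PC=1 exec 'MOV B, 1'. After: A=4 B=1 C=0 D=0 ZF=0 PC=2
Step 3: PC=2 exec 'MOV D, B'. After: A=4 B=1 C=0 D=1 ZF=0 PC=3
Step 4: PC=3 exec 'MOV C, 6'. After: A=4 B=1 C=6 D=1 ZF=0 PC=4
Step 5: PC=4 exec 'SUB A, 1'. After: A=3 B=1 C=6 D=1 ZF=0 PC=5
Step 6: PC=5 exec 'JNZ 2'. After: A=3 B=1 C=6 D=1 ZF=0 PC=2
Step 7: PC=2 exec 'MOV D, B'. After: A=3 B=1 C=6 D=1 ZF=0 PC=3
Step 8: PC=3 exec 'MOV C, 6'. After: A=3 B=1 C=6 D=1 ZF=0 PC=4
Step 9: PC=4 exec 'SUB A, 1'. After: A=2 B=1 C=6 D=1 ZF=0 PC=5
Step 10: PC=5 exec 'JNZ 2'. After: A=2 B=1 C=6 D=1 ZF=0 PC=2
Step 11: PC=2 exec 'MOV D, B'. After: A=2 B=1 C=6 D=1 ZF=0 PC=3
Step 12: PC=3 exec 'MOV C, 6'. After: A=2 B=1 C=6 D=1 ZF=0 PC=4
Step 13: PC=4 exec 'SUB A, 1'. After: A=1 B=1 C=6 D=1 ZF=0 PC=5
Step 14: PC=5 exec 'JNZ 2'. After: A=1 B=1 C=6 D=1 ZF=0 PC=2
Step 15: PC=2 exec 'MOV D, B'. After: A=1 B=1 C=6 D=1 ZF=0 PC=3
Step 16: PC=3 exec 'MOV C, 6'. After: A=1 B=1 C=6 D=1 ZF=0 PC=4
Step 17: PC=4 exec 'SUB A, 1'. After: A=0 B=1 C=6 D=1 ZF=1 PC=5
Step 18: PC=5 exec 'JNZ 2'. After: A=0 B=1 C=6 D=1 ZF=1 PC=6
Step 19: PC=6 exec 'MOV A, 1'. After: A=1 B=1 C=6 D=1 ZF=1 PC=7
Step 20: PC=7 exec 'MOV B, 1'. After: A=1 B=1 C=6 D=1 ZF=1 PC=8
Step 21: PC=8 exec 'ADD D, 1'. After: A=1 B=1 C=6 D=2 ZF=0 PC=9
Step 22: PC=9 exec 'ADD D, 6'. After: A=1 B=1 C=6 D=8 ZF=0 PC=10
Step 23: PC=10 exec 'ADD D, 5'. After: A=1 B=1 C=6 D=13 ZF=0 PC=11
Step 24: PC=11 exec 'ADD A, 3'. After: A=4 B=1 C=6 D=13 ZF=0 PC=12
Step 25: PC=12 exec 'MOV D, 4'. After: A=4 B=1 C=6 D=4 ZF=0 PC=13
Step 26: PC=13 exec 'HALT'. After: A=4 B=1 C=6 D=4 ZF=0 PC=13 HALTED
Total instructions executed: 26

Answer: 26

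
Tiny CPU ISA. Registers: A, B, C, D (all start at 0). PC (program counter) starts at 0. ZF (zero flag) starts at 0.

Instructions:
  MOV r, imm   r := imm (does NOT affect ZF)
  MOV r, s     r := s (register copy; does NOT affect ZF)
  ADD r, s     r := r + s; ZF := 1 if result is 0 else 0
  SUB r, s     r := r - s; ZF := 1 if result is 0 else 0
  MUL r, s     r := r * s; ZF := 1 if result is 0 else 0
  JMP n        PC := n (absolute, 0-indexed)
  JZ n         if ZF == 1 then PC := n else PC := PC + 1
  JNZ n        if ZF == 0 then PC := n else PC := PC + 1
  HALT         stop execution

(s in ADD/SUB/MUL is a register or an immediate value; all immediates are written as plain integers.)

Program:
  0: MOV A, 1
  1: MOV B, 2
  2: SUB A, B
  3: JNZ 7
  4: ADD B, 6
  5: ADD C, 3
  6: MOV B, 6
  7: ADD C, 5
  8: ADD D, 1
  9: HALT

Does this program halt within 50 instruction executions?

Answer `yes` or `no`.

Answer: yes

Derivation:
Step 1: PC=0 exec 'MOV A, 1'. After: A=1 B=0 C=0 D=0 ZF=0 PC=1
Step 2: PC=1 exec 'MOV B, 2'. After: A=1 B=2 C=0 D=0 ZF=0 PC=2
Step 3: PC=2 exec 'SUB A, B'. After: A=-1 B=2 C=0 D=0 ZF=0 PC=3
Step 4: PC=3 exec 'JNZ 7'. After: A=-1 B=2 C=0 D=0 ZF=0 PC=7
Step 5: PC=7 exec 'ADD C, 5'. After: A=-1 B=2 C=5 D=0 ZF=0 PC=8
Step 6: PC=8 exec 'ADD D, 1'. After: A=-1 B=2 C=5 D=1 ZF=0 PC=9
Step 7: PC=9 exec 'HALT'. After: A=-1 B=2 C=5 D=1 ZF=0 PC=9 HALTED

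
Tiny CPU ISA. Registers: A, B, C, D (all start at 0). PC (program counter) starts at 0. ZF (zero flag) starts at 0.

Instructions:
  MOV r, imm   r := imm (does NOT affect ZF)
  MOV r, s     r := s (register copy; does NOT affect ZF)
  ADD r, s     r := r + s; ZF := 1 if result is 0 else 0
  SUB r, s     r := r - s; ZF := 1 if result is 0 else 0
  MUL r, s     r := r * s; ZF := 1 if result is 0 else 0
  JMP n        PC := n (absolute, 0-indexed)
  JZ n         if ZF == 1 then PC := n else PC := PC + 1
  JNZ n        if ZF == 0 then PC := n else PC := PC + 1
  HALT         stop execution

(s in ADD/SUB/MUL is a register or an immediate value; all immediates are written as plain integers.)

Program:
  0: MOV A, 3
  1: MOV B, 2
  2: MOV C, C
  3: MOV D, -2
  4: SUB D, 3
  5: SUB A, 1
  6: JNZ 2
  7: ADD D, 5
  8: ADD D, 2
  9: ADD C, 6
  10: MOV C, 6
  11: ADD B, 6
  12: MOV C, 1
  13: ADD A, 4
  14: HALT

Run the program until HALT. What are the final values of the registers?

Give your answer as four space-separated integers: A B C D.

Answer: 4 8 1 2

Derivation:
Step 1: PC=0 exec 'MOV A, 3'. After: A=3 B=0 C=0 D=0 ZF=0 PC=1
Step 2: PC=1 exec 'MOV B, 2'. After: A=3 B=2 C=0 D=0 ZF=0 PC=2
Step 3: PC=2 exec 'MOV C, C'. After: A=3 B=2 C=0 D=0 ZF=0 PC=3
Step 4: PC=3 exec 'MOV D, -2'. After: A=3 B=2 C=0 D=-2 ZF=0 PC=4
Step 5: PC=4 exec 'SUB D, 3'. After: A=3 B=2 C=0 D=-5 ZF=0 PC=5
Step 6: PC=5 exec 'SUB A, 1'. After: A=2 B=2 C=0 D=-5 ZF=0 PC=6
Step 7: PC=6 exec 'JNZ 2'. After: A=2 B=2 C=0 D=-5 ZF=0 PC=2
Step 8: PC=2 exec 'MOV C, C'. After: A=2 B=2 C=0 D=-5 ZF=0 PC=3
Step 9: PC=3 exec 'MOV D, -2'. After: A=2 B=2 C=0 D=-2 ZF=0 PC=4
Step 10: PC=4 exec 'SUB D, 3'. After: A=2 B=2 C=0 D=-5 ZF=0 PC=5
Step 11: PC=5 exec 'SUB A, 1'. After: A=1 B=2 C=0 D=-5 ZF=0 PC=6
Step 12: PC=6 exec 'JNZ 2'. After: A=1 B=2 C=0 D=-5 ZF=0 PC=2
Step 13: PC=2 exec 'MOV C, C'. After: A=1 B=2 C=0 D=-5 ZF=0 PC=3
Step 14: PC=3 exec 'MOV D, -2'. After: A=1 B=2 C=0 D=-2 ZF=0 PC=4
Step 15: PC=4 exec 'SUB D, 3'. After: A=1 B=2 C=0 D=-5 ZF=0 PC=5
Step 16: PC=5 exec 'SUB A, 1'. After: A=0 B=2 C=0 D=-5 ZF=1 PC=6
Step 17: PC=6 exec 'JNZ 2'. After: A=0 B=2 C=0 D=-5 ZF=1 PC=7
Step 18: PC=7 exec 'ADD D, 5'. After: A=0 B=2 C=0 D=0 ZF=1 PC=8
Step 19: PC=8 exec 'ADD D, 2'. After: A=0 B=2 C=0 D=2 ZF=0 PC=9
Step 20: PC=9 exec 'ADD C, 6'. After: A=0 B=2 C=6 D=2 ZF=0 PC=10
Step 21: PC=10 exec 'MOV C, 6'. After: A=0 B=2 C=6 D=2 ZF=0 PC=11
Step 22: PC=11 exec 'ADD B, 6'. After: A=0 B=8 C=6 D=2 ZF=0 PC=12
Step 23: PC=12 exec 'MOV C, 1'. After: A=0 B=8 C=1 D=2 ZF=0 PC=13
Step 24: PC=13 exec 'ADD A, 4'. After: A=4 B=8 C=1 D=2 ZF=0 PC=14
Step 25: PC=14 exec 'HALT'. After: A=4 B=8 C=1 D=2 ZF=0 PC=14 HALTED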